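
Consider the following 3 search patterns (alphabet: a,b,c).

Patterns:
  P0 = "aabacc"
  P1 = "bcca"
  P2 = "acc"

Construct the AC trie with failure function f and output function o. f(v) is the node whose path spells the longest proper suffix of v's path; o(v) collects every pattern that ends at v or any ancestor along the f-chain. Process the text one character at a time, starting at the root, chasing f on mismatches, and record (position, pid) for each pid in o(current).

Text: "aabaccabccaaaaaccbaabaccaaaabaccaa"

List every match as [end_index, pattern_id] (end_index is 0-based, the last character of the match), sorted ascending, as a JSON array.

Construct AC machine:
Trie nodes:
  n0 'ε': a→1 b→7
  n1 'a': a→2 c→11
  n2 'aa': b→3
  n3 'aab': a→4
  n4 'aaba': c→5
  n5 'aabac': c→6
  n6 'aabacc': ·  ←P0
  n7 'b': c→8
  n8 'bc': c→9
  n9 'bcc': a→10
  n10 'bcca': ·  ←P1
  n11 'ac': c→12
  n12 'acc': ·  ←P2

Failure links (BFS by depth):
  fail(1) 'a': from fail(0)=0 chase 'a': 0 ⇒ 0;  out=∅∪out(0)=∅
  fail(7) 'b': from fail(0)=0 chase 'b': 0 ⇒ 0;  out=∅∪out(0)=∅
  fail(2) 'aa': from fail(1)=0 chase 'a': 0 ⇒ 1;  out=∅∪out(1)=∅
  fail(8) 'bc': from fail(7)=0 chase 'c': 0 ⇒ 0;  out=∅∪out(0)=∅
  fail(11) 'ac': from fail(1)=0 chase 'c': 0 ⇒ 0;  out=∅∪out(0)=∅
  fail(3) 'aab': from fail(2)=1 chase 'b': 1→0 ⇒ 7;  out=∅∪out(7)=∅
  fail(9) 'bcc': from fail(8)=0 chase 'c': 0 ⇒ 0;  out=∅∪out(0)=∅
  fail(12) 'acc': from fail(11)=0 chase 'c': 0 ⇒ 0;  out={2}∪out(0)={2}
  fail(4) 'aaba': from fail(3)=7 chase 'a': 7→0 ⇒ 1;  out=∅∪out(1)=∅
  fail(10) 'bcca': from fail(9)=0 chase 'a': 0 ⇒ 1;  out={1}∪out(1)={1}
  fail(5) 'aabac': from fail(4)=1 chase 'c': 1 ⇒ 11;  out=∅∪out(11)=∅
  fail(6) 'aabacc': from fail(5)=11 chase 'c': 11 ⇒ 12;  out={0}∪out(12)={0,2}

Scan:
i=0 'a': node 0→1
i=1 'a': node 1→2
i=2 'b': node 2→3
i=3 'a': node 3→4
i=4 'c': node 4→5
i=5 'c': node 5→6  → match P0@[0:5],P2@[3:5]
i=6 'a': node 6→1 (fail-walked)
i=7 'b': node 1→7 (fail-walked)
i=8 'c': node 7→8
i=9 'c': node 8→9
i=10 'a': node 9→10  → match P1@[7:10]
i=11 'a': node 10→2 (fail-walked)
i=12 'a': node 2→2 (fail-walked)
i=13 'a': node 2→2 (fail-walked)
i=14 'a': node 2→2 (fail-walked)
i=15 'c': node 2→11 (fail-walked)
i=16 'c': node 11→12  → match P2@[14:16]
i=17 'b': node 12→7 (fail-walked)
i=18 'a': node 7→1 (fail-walked)
i=19 'a': node 1→2
i=20 'b': node 2→3
i=21 'a': node 3→4
i=22 'c': node 4→5
i=23 'c': node 5→6  → match P0@[18:23],P2@[21:23]
i=24 'a': node 6→1 (fail-walked)
i=25 'a': node 1→2
i=26 'a': node 2→2 (fail-walked)
i=27 'a': node 2→2 (fail-walked)
i=28 'b': node 2→3
i=29 'a': node 3→4
i=30 'c': node 4→5
i=31 'c': node 5→6  → match P0@[26:31],P2@[29:31]
i=32 'a': node 6→1 (fail-walked)
i=33 'a': node 1→2

All matches (sorted): [[5,0],[5,2],[10,1],[16,2],[23,0],[23,2],[31,0],[31,2]]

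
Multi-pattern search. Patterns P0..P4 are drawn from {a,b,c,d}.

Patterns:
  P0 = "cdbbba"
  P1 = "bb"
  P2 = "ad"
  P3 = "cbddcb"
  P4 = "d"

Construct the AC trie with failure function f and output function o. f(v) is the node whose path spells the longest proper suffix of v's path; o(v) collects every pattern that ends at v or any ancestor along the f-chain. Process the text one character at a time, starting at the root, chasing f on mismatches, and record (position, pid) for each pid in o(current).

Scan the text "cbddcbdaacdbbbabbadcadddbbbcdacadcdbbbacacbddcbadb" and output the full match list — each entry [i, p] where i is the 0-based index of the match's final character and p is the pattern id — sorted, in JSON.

Build:
Trie nodes:
  n0 'ε': a→9 b→7 c→1 d→16
  n1 'c': b→11 d→2
  n2 'cd': b→3
  n3 'cdb': b→4
  n4 'cdbb': b→5
  n5 'cdbbb': a→6
  n6 'cdbbba': ·  [P0 ends]
  n7 'b': b→8
  n8 'bb': ·  [P1 ends]
  n9 'a': d→10
  n10 'ad': ·  [P2 ends]
  n11 'cb': d→12
  n12 'cbd': d→13
  n13 'cbdd': c→14
  n14 'cbddc': b→15
  n15 'cbddcb': ·  [P3 ends]
  n16 'd': ·  [P4 ends]

BFS fail/out derivation:
  fail(1) 'c': from fail(0)=0 chase 'c': 0 ⇒ 0;  out=∅∪out(0)=∅
  fail(7) 'b': from fail(0)=0 chase 'b': 0 ⇒ 0;  out=∅∪out(0)=∅
  fail(9) 'a': from fail(0)=0 chase 'a': 0 ⇒ 0;  out=∅∪out(0)=∅
  fail(16) 'd': from fail(0)=0 chase 'd': 0 ⇒ 0;  out={4}∪out(0)={4}
  fail(2) 'cd': from fail(1)=0 chase 'd': 0 ⇒ 16;  out=∅∪out(16)={4}
  fail(8) 'bb': from fail(7)=0 chase 'b': 0 ⇒ 7;  out={1}∪out(7)={1}
  fail(10) 'ad': from fail(9)=0 chase 'd': 0 ⇒ 16;  out={2}∪out(16)={2,4}
  fail(11) 'cb': from fail(1)=0 chase 'b': 0 ⇒ 7;  out=∅∪out(7)=∅
  fail(3) 'cdb': from fail(2)=16 chase 'b': 16→0 ⇒ 7;  out=∅∪out(7)=∅
  fail(12) 'cbd': from fail(11)=7 chase 'd': 7→0 ⇒ 16;  out=∅∪out(16)={4}
  fail(4) 'cdbb': from fail(3)=7 chase 'b': 7 ⇒ 8;  out=∅∪out(8)={1}
  fail(13) 'cbdd': from fail(12)=16 chase 'd': 16→0 ⇒ 16;  out=∅∪out(16)={4}
  fail(5) 'cdbbb': from fail(4)=8 chase 'b': 8→7 ⇒ 8;  out=∅∪out(8)={1}
  fail(14) 'cbddc': from fail(13)=16 chase 'c': 16→0 ⇒ 1;  out=∅∪out(1)=∅
  fail(6) 'cdbbba': from fail(5)=8 chase 'a': 8→7→0 ⇒ 9;  out={0}∪out(9)={0}
  fail(15) 'cbddcb': from fail(14)=1 chase 'b': 1 ⇒ 11;  out={3}∪out(11)={3}

Scan:
pos 0 'c': at 1
pos 1 'b': at 11
pos 2 'd': at 12  → match P4@[2:2]
pos 3 'd': at 13  → match P4@[3:3]
pos 4 'c': at 14
pos 5 'b': at 15  → match P3@[0:5]
pos 6 'd': at 12 (via fail)  → match P4@[6:6]
pos 7 'a': at 9 (via fail)
pos 8 'a': at 9 (via fail)
pos 9 'c': at 1 (via fail)
pos 10 'd': at 2  → match P4@[10:10]
pos 11 'b': at 3
pos 12 'b': at 4  → match P1@[11:12]
pos 13 'b': at 5  → match P1@[12:13]
pos 14 'a': at 6  → match P0@[9:14]
pos 15 'b': at 7 (via fail)
pos 16 'b': at 8  → match P1@[15:16]
pos 17 'a': at 9 (via fail)
pos 18 'd': at 10  → match P2@[17:18],P4@[18:18]
pos 19 'c': at 1 (via fail)
pos 20 'a': at 9 (via fail)
pos 21 'd': at 10  → match P2@[20:21],P4@[21:21]
pos 22 'd': at 16 (via fail)  → match P4@[22:22]
pos 23 'd': at 16 (via fail)  → match P4@[23:23]
pos 24 'b': at 7 (via fail)
pos 25 'b': at 8  → match P1@[24:25]
pos 26 'b': at 8 (via fail)  → match P1@[25:26]
pos 27 'c': at 1 (via fail)
pos 28 'd': at 2  → match P4@[28:28]
pos 29 'a': at 9 (via fail)
pos 30 'c': at 1 (via fail)
pos 31 'a': at 9 (via fail)
pos 32 'd': at 10  → match P2@[31:32],P4@[32:32]
pos 33 'c': at 1 (via fail)
pos 34 'd': at 2  → match P4@[34:34]
pos 35 'b': at 3
pos 36 'b': at 4  → match P1@[35:36]
pos 37 'b': at 5  → match P1@[36:37]
pos 38 'a': at 6  → match P0@[33:38]
pos 39 'c': at 1 (via fail)
pos 40 'a': at 9 (via fail)
pos 41 'c': at 1 (via fail)
pos 42 'b': at 11
pos 43 'd': at 12  → match P4@[43:43]
pos 44 'd': at 13  → match P4@[44:44]
pos 45 'c': at 14
pos 46 'b': at 15  → match P3@[41:46]
pos 47 'a': at 9 (via fail)
pos 48 'd': at 10  → match P2@[47:48],P4@[48:48]
pos 49 'b': at 7 (via fail)

Result: [[2,4],[3,4],[5,3],[6,4],[10,4],[12,1],[13,1],[14,0],[16,1],[18,2],[18,4],[21,2],[21,4],[22,4],[23,4],[25,1],[26,1],[28,4],[32,2],[32,4],[34,4],[36,1],[37,1],[38,0],[43,4],[44,4],[46,3],[48,2],[48,4]]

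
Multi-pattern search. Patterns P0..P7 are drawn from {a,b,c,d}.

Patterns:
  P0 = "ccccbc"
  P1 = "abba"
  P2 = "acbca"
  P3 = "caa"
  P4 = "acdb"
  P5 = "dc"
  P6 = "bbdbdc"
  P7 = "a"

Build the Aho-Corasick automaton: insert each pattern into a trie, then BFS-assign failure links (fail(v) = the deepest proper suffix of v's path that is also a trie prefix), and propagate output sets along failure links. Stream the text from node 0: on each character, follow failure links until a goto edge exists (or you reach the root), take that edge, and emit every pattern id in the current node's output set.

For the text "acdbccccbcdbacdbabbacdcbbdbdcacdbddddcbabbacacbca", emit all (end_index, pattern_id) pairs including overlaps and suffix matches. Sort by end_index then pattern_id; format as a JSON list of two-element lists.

Build automaton:
Trie (insert patterns):
  0='ε' goto a→7 b→21 c→1 d→19
  1='c' goto a→15 c→2
  2='cc' goto c→3
  3='ccc' goto c→4
  4='cccc' goto b→5
  5='ccccb' goto c→6
  6='ccccbc' goto ·  [P0 ends]
  7='a' goto b→8 c→11  [P7 ends]
  8='ab' goto b→9
  9='abb' goto a→10
  10='abba' goto ·  [P1 ends]
  11='ac' goto b→12 d→17
  12='acb' goto c→13
  13='acbc' goto a→14
  14='acbca' goto ·  [P2 ends]
  15='ca' goto a→16
  16='caa' goto ·  [P3 ends]
  17='acd' goto b→18
  18='acdb' goto ·  [P4 ends]
  19='d' goto c→20
  20='dc' goto ·  [P5 ends]
  21='b' goto b→22
  22='bb' goto d→23
  23='bbd' goto b→24
  24='bbdb' goto d→25
  25='bbdbd' goto c→26
  26='bbdbdc' goto ·  [P6 ends]

BFS fail/out derivation:
  n1('c'): parent n0 fail=0; on 'c' 0 → fail=0;  out ∅∪∅=∅
  n7('a'): parent n0 fail=0; on 'a' 0 → fail=0;  out {7}∪∅={7}
  n19('d'): parent n0 fail=0; on 'd' 0 → fail=0;  out ∅∪∅=∅
  n21('b'): parent n0 fail=0; on 'b' 0 → fail=0;  out ∅∪∅=∅
  n2('cc'): parent n1 fail=0; on 'c' 0 → fail=1;  out ∅∪∅=∅
  n8('ab'): parent n7 fail=0; on 'b' 0 → fail=21;  out ∅∪∅=∅
  n11('ac'): parent n7 fail=0; on 'c' 0 → fail=1;  out ∅∪∅=∅
  n15('ca'): parent n1 fail=0; on 'a' 0 → fail=7;  out ∅∪{7}={7}
  n20('dc'): parent n19 fail=0; on 'c' 0 → fail=1;  out {5}∪∅={5}
  n22('bb'): parent n21 fail=0; on 'b' 0 → fail=21;  out ∅∪∅=∅
  n3('ccc'): parent n2 fail=1; on 'c' 1 → fail=2;  out ∅∪∅=∅
  n9('abb'): parent n8 fail=21; on 'b' 21 → fail=22;  out ∅∪∅=∅
  n12('acb'): parent n11 fail=1; on 'b' 1→0 → fail=21;  out ∅∪∅=∅
  n16('caa'): parent n15 fail=7; on 'a' 7→0 → fail=7;  out {3}∪{7}={3,7}
  n17('acd'): parent n11 fail=1; on 'd' 1→0 → fail=19;  out ∅∪∅=∅
  n23('bbd'): parent n22 fail=21; on 'd' 21→0 → fail=19;  out ∅∪∅=∅
  n4('cccc'): parent n3 fail=2; on 'c' 2 → fail=3;  out ∅∪∅=∅
  n10('abba'): parent n9 fail=22; on 'a' 22→21→0 → fail=7;  out {1}∪{7}={1,7}
  n13('acbc'): parent n12 fail=21; on 'c' 21→0 → fail=1;  out ∅∪∅=∅
  n18('acdb'): parent n17 fail=19; on 'b' 19→0 → fail=21;  out {4}∪∅={4}
  n24('bbdb'): parent n23 fail=19; on 'b' 19→0 → fail=21;  out ∅∪∅=∅
  n5('ccccb'): parent n4 fail=3; on 'b' 3→2→1→0 → fail=21;  out ∅∪∅=∅
  n14('acbca'): parent n13 fail=1; on 'a' 1 → fail=15;  out {2}∪{7}={2,7}
  n25('bbdbd'): parent n24 fail=21; on 'd' 21→0 → fail=19;  out ∅∪∅=∅
  n6('ccccbc'): parent n5 fail=21; on 'c' 21→0 → fail=1;  out {0}∪∅={0}
  n26('bbdbdc'): parent n25 fail=19; on 'c' 19 → fail=20;  out {6}∪{5}={5,6}

Text stream:
[0] read 'a'  n0⇒n7  → match P7@[0:0]
[1] read 'c'  n7⇒n11
[2] read 'd'  n11⇒n17
[3] read 'b'  n17⇒n18  → match P4@[0:3]
[4] read 'c'  n18⇒n1 ·f
[5] read 'c'  n1⇒n2
[6] read 'c'  n2⇒n3
[7] read 'c'  n3⇒n4
[8] read 'b'  n4⇒n5
[9] read 'c'  n5⇒n6  → match P0@[4:9]
[10] read 'd'  n6⇒n19 ·f
[11] read 'b'  n19⇒n21 ·f
[12] read 'a'  n21⇒n7 ·f  → match P7@[12:12]
[13] read 'c'  n7⇒n11
[14] read 'd'  n11⇒n17
[15] read 'b'  n17⇒n18  → match P4@[12:15]
[16] read 'a'  n18⇒n7 ·f  → match P7@[16:16]
[17] read 'b'  n7⇒n8
[18] read 'b'  n8⇒n9
[19] read 'a'  n9⇒n10  → match P1@[16:19],P7@[19:19]
[20] read 'c'  n10⇒n11 ·f
[21] read 'd'  n11⇒n17
[22] read 'c'  n17⇒n20 ·f  → match P5@[21:22]
[23] read 'b'  n20⇒n21 ·f
[24] read 'b'  n21⇒n22
[25] read 'd'  n22⇒n23
[26] read 'b'  n23⇒n24
[27] read 'd'  n24⇒n25
[28] read 'c'  n25⇒n26  → match P5@[27:28],P6@[23:28]
[29] read 'a'  n26⇒n15 ·f  → match P7@[29:29]
[30] read 'c'  n15⇒n11 ·f
[31] read 'd'  n11⇒n17
[32] read 'b'  n17⇒n18  → match P4@[29:32]
[33] read 'd'  n18⇒n19 ·f
[34] read 'd'  n19⇒n19 ·f
[35] read 'd'  n19⇒n19 ·f
[36] read 'd'  n19⇒n19 ·f
[37] read 'c'  n19⇒n20  → match P5@[36:37]
[38] read 'b'  n20⇒n21 ·f
[39] read 'a'  n21⇒n7 ·f  → match P7@[39:39]
[40] read 'b'  n7⇒n8
[41] read 'b'  n8⇒n9
[42] read 'a'  n9⇒n10  → match P1@[39:42],P7@[42:42]
[43] read 'c'  n10⇒n11 ·f
[44] read 'a'  n11⇒n15 ·f  → match P7@[44:44]
[45] read 'c'  n15⇒n11 ·f
[46] read 'b'  n11⇒n12
[47] read 'c'  n12⇒n13
[48] read 'a'  n13⇒n14  → match P2@[44:48],P7@[48:48]

Result: [[0,7],[3,4],[9,0],[12,7],[15,4],[16,7],[19,1],[19,7],[22,5],[28,5],[28,6],[29,7],[32,4],[37,5],[39,7],[42,1],[42,7],[44,7],[48,2],[48,7]]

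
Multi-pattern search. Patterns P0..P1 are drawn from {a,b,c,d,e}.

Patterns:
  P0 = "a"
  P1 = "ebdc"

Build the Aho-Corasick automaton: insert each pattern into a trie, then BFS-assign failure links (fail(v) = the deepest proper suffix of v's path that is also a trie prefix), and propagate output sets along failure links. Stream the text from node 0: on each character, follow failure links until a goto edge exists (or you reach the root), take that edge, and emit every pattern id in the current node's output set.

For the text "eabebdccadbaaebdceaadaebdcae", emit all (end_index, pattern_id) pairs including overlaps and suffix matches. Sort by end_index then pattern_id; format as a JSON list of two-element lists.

Construct AC machine:
Trie (insert patterns):
  0='ε' goto a→1 e→2
  1='a' goto ·  [P0 ends]
  2='e' goto b→3
  3='eb' goto d→4
  4='ebd' goto c→5
  5='ebdc' goto ·  [P1 ends]

Failure links (BFS by depth):
  n1('a'): parent n0 fail=0; on 'a' 0 → fail=0;  out {0}∪∅={0}
  n2('e'): parent n0 fail=0; on 'e' 0 → fail=0;  out ∅∪∅=∅
  n3('eb'): parent n2 fail=0; on 'b' 0 → fail=0;  out ∅∪∅=∅
  n4('ebd'): parent n3 fail=0; on 'd' 0 → fail=0;  out ∅∪∅=∅
  n5('ebdc'): parent n4 fail=0; on 'c' 0 → fail=0;  out {1}∪∅={1}

Text stream:
i=0 'e': node 0→2
i=1 'a': node 2→1 (via fail)  → match P0@[1:1]
i=2 'b': node 1→0 (via fail)
i=3 'e': node 0→2
i=4 'b': node 2→3
i=5 'd': node 3→4
i=6 'c': node 4→5  → match P1@[3:6]
i=7 'c': node 5→0 (via fail)
i=8 'a': node 0→1  → match P0@[8:8]
i=9 'd': node 1→0 (via fail)
i=10 'b': node 0→0
i=11 'a': node 0→1  → match P0@[11:11]
i=12 'a': node 1→1 (via fail)  → match P0@[12:12]
i=13 'e': node 1→2 (via fail)
i=14 'b': node 2→3
i=15 'd': node 3→4
i=16 'c': node 4→5  → match P1@[13:16]
i=17 'e': node 5→2 (via fail)
i=18 'a': node 2→1 (via fail)  → match P0@[18:18]
i=19 'a': node 1→1 (via fail)  → match P0@[19:19]
i=20 'd': node 1→0 (via fail)
i=21 'a': node 0→1  → match P0@[21:21]
i=22 'e': node 1→2 (via fail)
i=23 'b': node 2→3
i=24 'd': node 3→4
i=25 'c': node 4→5  → match P1@[22:25]
i=26 'a': node 5→1 (via fail)  → match P0@[26:26]
i=27 'e': node 1→2 (via fail)

Matches: [[1,0],[6,1],[8,0],[11,0],[12,0],[16,1],[18,0],[19,0],[21,0],[25,1],[26,0]]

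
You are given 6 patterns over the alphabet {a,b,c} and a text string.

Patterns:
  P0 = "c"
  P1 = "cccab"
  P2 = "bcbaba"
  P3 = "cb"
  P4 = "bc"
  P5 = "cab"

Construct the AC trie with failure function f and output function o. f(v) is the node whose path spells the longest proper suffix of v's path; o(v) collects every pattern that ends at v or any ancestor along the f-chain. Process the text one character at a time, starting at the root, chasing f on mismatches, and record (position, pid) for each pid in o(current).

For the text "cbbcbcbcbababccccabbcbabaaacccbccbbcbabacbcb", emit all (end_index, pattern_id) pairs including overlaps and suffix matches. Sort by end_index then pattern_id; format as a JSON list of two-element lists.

Construct AC machine:
Trie nodes:
  0='ε' goto b→6 c→1
  1='c' goto a→13 b→12 c→2  ←P0
  2='cc' goto c→3
  3='ccc' goto a→4
  4='ccca' goto b→5
  5='cccab' goto ·  ←P1
  6='b' goto c→7
  7='bc' goto b→8  ←P4
  8='bcb' goto a→9
  9='bcba' goto b→10
  10='bcbab' goto a→11
  11='bcbaba' goto ·  ←P2
  12='cb' goto ·  ←P3
  13='ca' goto b→14
  14='cab' goto ·  ←P5

BFS fail/out derivation:
  fail(1) 'c': from fail(0)=0 chase 'c': 0 ⇒ 0;  out={0}∪out(0)={0}
  fail(6) 'b': from fail(0)=0 chase 'b': 0 ⇒ 0;  out=∅∪out(0)=∅
  fail(2) 'cc': from fail(1)=0 chase 'c': 0 ⇒ 1;  out=∅∪out(1)={0}
  fail(7) 'bc': from fail(6)=0 chase 'c': 0 ⇒ 1;  out={4}∪out(1)={0,4}
  fail(12) 'cb': from fail(1)=0 chase 'b': 0 ⇒ 6;  out={3}∪out(6)={3}
  fail(13) 'ca': from fail(1)=0 chase 'a': 0 ⇒ 0;  out=∅∪out(0)=∅
  fail(3) 'ccc': from fail(2)=1 chase 'c': 1 ⇒ 2;  out=∅∪out(2)={0}
  fail(8) 'bcb': from fail(7)=1 chase 'b': 1 ⇒ 12;  out=∅∪out(12)={3}
  fail(14) 'cab': from fail(13)=0 chase 'b': 0 ⇒ 6;  out={5}∪out(6)={5}
  fail(4) 'ccca': from fail(3)=2 chase 'a': 2→1 ⇒ 13;  out=∅∪out(13)=∅
  fail(9) 'bcba': from fail(8)=12 chase 'a': 12→6→0 ⇒ 0;  out=∅∪out(0)=∅
  fail(5) 'cccab': from fail(4)=13 chase 'b': 13 ⇒ 14;  out={1}∪out(14)={1,5}
  fail(10) 'bcbab': from fail(9)=0 chase 'b': 0 ⇒ 6;  out=∅∪out(6)=∅
  fail(11) 'bcbaba': from fail(10)=6 chase 'a': 6→0 ⇒ 0;  out={2}∪out(0)={2}

Text stream:
pos 0 'c': at 1  → match P0@[0:0]
pos 1 'b': at 12  → match P3@[0:1]
pos 2 'b': at 6 (fail-walked)
pos 3 'c': at 7  → match P0@[3:3],P4@[2:3]
pos 4 'b': at 8  → match P3@[3:4]
pos 5 'c': at 7 (fail-walked)  → match P0@[5:5],P4@[4:5]
pos 6 'b': at 8  → match P3@[5:6]
pos 7 'c': at 7 (fail-walked)  → match P0@[7:7],P4@[6:7]
pos 8 'b': at 8  → match P3@[7:8]
pos 9 'a': at 9
pos 10 'b': at 10
pos 11 'a': at 11  → match P2@[6:11]
pos 12 'b': at 6 (fail-walked)
pos 13 'c': at 7  → match P0@[13:13],P4@[12:13]
pos 14 'c': at 2 (fail-walked)  → match P0@[14:14]
pos 15 'c': at 3  → match P0@[15:15]
pos 16 'c': at 3 (fail-walked)  → match P0@[16:16]
pos 17 'a': at 4
pos 18 'b': at 5  → match P1@[14:18],P5@[16:18]
pos 19 'b': at 6 (fail-walked)
pos 20 'c': at 7  → match P0@[20:20],P4@[19:20]
pos 21 'b': at 8  → match P3@[20:21]
pos 22 'a': at 9
pos 23 'b': at 10
pos 24 'a': at 11  → match P2@[19:24]
pos 25 'a': at 0 (fail-walked)
pos 26 'a': at 0
pos 27 'c': at 1  → match P0@[27:27]
pos 28 'c': at 2  → match P0@[28:28]
pos 29 'c': at 3  → match P0@[29:29]
pos 30 'b': at 12 (fail-walked)  → match P3@[29:30]
pos 31 'c': at 7 (fail-walked)  → match P0@[31:31],P4@[30:31]
pos 32 'c': at 2 (fail-walked)  → match P0@[32:32]
pos 33 'b': at 12 (fail-walked)  → match P3@[32:33]
pos 34 'b': at 6 (fail-walked)
pos 35 'c': at 7  → match P0@[35:35],P4@[34:35]
pos 36 'b': at 8  → match P3@[35:36]
pos 37 'a': at 9
pos 38 'b': at 10
pos 39 'a': at 11  → match P2@[34:39]
pos 40 'c': at 1 (fail-walked)  → match P0@[40:40]
pos 41 'b': at 12  → match P3@[40:41]
pos 42 'c': at 7 (fail-walked)  → match P0@[42:42],P4@[41:42]
pos 43 'b': at 8  → match P3@[42:43]

Result: [[0,0],[1,3],[3,0],[3,4],[4,3],[5,0],[5,4],[6,3],[7,0],[7,4],[8,3],[11,2],[13,0],[13,4],[14,0],[15,0],[16,0],[18,1],[18,5],[20,0],[20,4],[21,3],[24,2],[27,0],[28,0],[29,0],[30,3],[31,0],[31,4],[32,0],[33,3],[35,0],[35,4],[36,3],[39,2],[40,0],[41,3],[42,0],[42,4],[43,3]]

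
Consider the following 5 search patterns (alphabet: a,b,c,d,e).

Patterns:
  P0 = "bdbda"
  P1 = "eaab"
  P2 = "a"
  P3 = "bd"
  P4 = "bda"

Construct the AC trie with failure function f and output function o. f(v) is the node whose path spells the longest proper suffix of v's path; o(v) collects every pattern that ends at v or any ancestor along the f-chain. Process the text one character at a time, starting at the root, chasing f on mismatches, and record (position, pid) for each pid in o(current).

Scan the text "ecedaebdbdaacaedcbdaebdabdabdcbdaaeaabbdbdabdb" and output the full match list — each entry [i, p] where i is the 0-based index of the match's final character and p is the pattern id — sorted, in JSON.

Build:
Trie (insert patterns):
  n0 'ε': a→10 b→1 e→6
  n1 'b': d→2
  n2 'bd': a→11 b→3  ←P3
  n3 'bdb': d→4
  n4 'bdbd': a→5
  n5 'bdbda': ·  ←P0
  n6 'e': a→7
  n7 'ea': a→8
  n8 'eaa': b→9
  n9 'eaab': ·  ←P1
  n10 'a': ·  ←P2
  n11 'bda': ·  ←P4

BFS fail/out derivation:
  fail(1) 'b': from fail(0)=0 chase 'b': 0 ⇒ 0;  out=∅∪out(0)=∅
  fail(6) 'e': from fail(0)=0 chase 'e': 0 ⇒ 0;  out=∅∪out(0)=∅
  fail(10) 'a': from fail(0)=0 chase 'a': 0 ⇒ 0;  out={2}∪out(0)={2}
  fail(2) 'bd': from fail(1)=0 chase 'd': 0 ⇒ 0;  out={3}∪out(0)={3}
  fail(7) 'ea': from fail(6)=0 chase 'a': 0 ⇒ 10;  out=∅∪out(10)={2}
  fail(3) 'bdb': from fail(2)=0 chase 'b': 0 ⇒ 1;  out=∅∪out(1)=∅
  fail(8) 'eaa': from fail(7)=10 chase 'a': 10→0 ⇒ 10;  out=∅∪out(10)={2}
  fail(11) 'bda': from fail(2)=0 chase 'a': 0 ⇒ 10;  out={4}∪out(10)={2,4}
  fail(4) 'bdbd': from fail(3)=1 chase 'd': 1 ⇒ 2;  out=∅∪out(2)={3}
  fail(9) 'eaab': from fail(8)=10 chase 'b': 10→0 ⇒ 1;  out={1}∪out(1)={1}
  fail(5) 'bdbda': from fail(4)=2 chase 'a': 2 ⇒ 11;  out={0}∪out(11)={0,2,4}

Scan:
pos 0 'e': at 6
pos 1 'c': at 0 (via fail)
pos 2 'e': at 6
pos 3 'd': at 0 (via fail)
pos 4 'a': at 10  emit P2@[4:4]
pos 5 'e': at 6 (via fail)
pos 6 'b': at 1 (via fail)
pos 7 'd': at 2  emit P3@[6:7]
pos 8 'b': at 3
pos 9 'd': at 4  emit P3@[8:9]
pos 10 'a': at 5  emit P0@[6:10],P2@[10:10],P4@[8:10]
pos 11 'a': at 10 (via fail)  emit P2@[11:11]
pos 12 'c': at 0 (via fail)
pos 13 'a': at 10  emit P2@[13:13]
pos 14 'e': at 6 (via fail)
pos 15 'd': at 0 (via fail)
pos 16 'c': at 0
pos 17 'b': at 1
pos 18 'd': at 2  emit P3@[17:18]
pos 19 'a': at 11  emit P2@[19:19],P4@[17:19]
pos 20 'e': at 6 (via fail)
pos 21 'b': at 1 (via fail)
pos 22 'd': at 2  emit P3@[21:22]
pos 23 'a': at 11  emit P2@[23:23],P4@[21:23]
pos 24 'b': at 1 (via fail)
pos 25 'd': at 2  emit P3@[24:25]
pos 26 'a': at 11  emit P2@[26:26],P4@[24:26]
pos 27 'b': at 1 (via fail)
pos 28 'd': at 2  emit P3@[27:28]
pos 29 'c': at 0 (via fail)
pos 30 'b': at 1
pos 31 'd': at 2  emit P3@[30:31]
pos 32 'a': at 11  emit P2@[32:32],P4@[30:32]
pos 33 'a': at 10 (via fail)  emit P2@[33:33]
pos 34 'e': at 6 (via fail)
pos 35 'a': at 7  emit P2@[35:35]
pos 36 'a': at 8  emit P2@[36:36]
pos 37 'b': at 9  emit P1@[34:37]
pos 38 'b': at 1 (via fail)
pos 39 'd': at 2  emit P3@[38:39]
pos 40 'b': at 3
pos 41 'd': at 4  emit P3@[40:41]
pos 42 'a': at 5  emit P0@[38:42],P2@[42:42],P4@[40:42]
pos 43 'b': at 1 (via fail)
pos 44 'd': at 2  emit P3@[43:44]
pos 45 'b': at 3

All matches (sorted): [[4,2],[7,3],[9,3],[10,0],[10,2],[10,4],[11,2],[13,2],[18,3],[19,2],[19,4],[22,3],[23,2],[23,4],[25,3],[26,2],[26,4],[28,3],[31,3],[32,2],[32,4],[33,2],[35,2],[36,2],[37,1],[39,3],[41,3],[42,0],[42,2],[42,4],[44,3]]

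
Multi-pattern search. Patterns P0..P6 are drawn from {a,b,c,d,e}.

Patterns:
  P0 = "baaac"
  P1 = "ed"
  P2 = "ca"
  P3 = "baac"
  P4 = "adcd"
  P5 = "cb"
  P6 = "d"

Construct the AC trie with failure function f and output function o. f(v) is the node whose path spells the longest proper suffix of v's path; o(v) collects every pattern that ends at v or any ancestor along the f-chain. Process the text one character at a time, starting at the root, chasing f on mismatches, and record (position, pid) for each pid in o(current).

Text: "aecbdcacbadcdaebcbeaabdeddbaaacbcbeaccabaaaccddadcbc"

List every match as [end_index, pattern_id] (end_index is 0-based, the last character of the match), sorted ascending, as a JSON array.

Build:
Trie (insert patterns):
  0='ε' goto a→11 b→1 c→8 d→16 e→6
  1='b' goto a→2
  2='ba' goto a→3
  3='baa' goto a→4 c→10
  4='baaa' goto c→5
  5='baaac' goto ·  [P0 ends]
  6='e' goto d→7
  7='ed' goto ·  [P1 ends]
  8='c' goto a→9 b→15
  9='ca' goto ·  [P2 ends]
  10='baac' goto ·  [P3 ends]
  11='a' goto d→12
  12='ad' goto c→13
  13='adc' goto d→14
  14='adcd' goto ·  [P4 ends]
  15='cb' goto ·  [P5 ends]
  16='d' goto ·  [P6 ends]

BFS fail/out derivation:
  n1('b'): parent n0 fail=0; on 'b' 0 → fail=0;  out ∅∪∅=∅
  n6('e'): parent n0 fail=0; on 'e' 0 → fail=0;  out ∅∪∅=∅
  n8('c'): parent n0 fail=0; on 'c' 0 → fail=0;  out ∅∪∅=∅
  n11('a'): parent n0 fail=0; on 'a' 0 → fail=0;  out ∅∪∅=∅
  n16('d'): parent n0 fail=0; on 'd' 0 → fail=0;  out {6}∪∅={6}
  n2('ba'): parent n1 fail=0; on 'a' 0 → fail=11;  out ∅∪∅=∅
  n7('ed'): parent n6 fail=0; on 'd' 0 → fail=16;  out {1}∪{6}={1,6}
  n9('ca'): parent n8 fail=0; on 'a' 0 → fail=11;  out {2}∪∅={2}
  n12('ad'): parent n11 fail=0; on 'd' 0 → fail=16;  out ∅∪{6}={6}
  n15('cb'): parent n8 fail=0; on 'b' 0 → fail=1;  out {5}∪∅={5}
  n3('baa'): parent n2 fail=11; on 'a' 11→0 → fail=11;  out ∅∪∅=∅
  n13('adc'): parent n12 fail=16; on 'c' 16→0 → fail=8;  out ∅∪∅=∅
  n4('baaa'): parent n3 fail=11; on 'a' 11→0 → fail=11;  out ∅∪∅=∅
  n10('baac'): parent n3 fail=11; on 'c' 11→0 → fail=8;  out {3}∪∅={3}
  n14('adcd'): parent n13 fail=8; on 'd' 8→0 → fail=16;  out {4}∪{6}={4,6}
  n5('baaac'): parent n4 fail=11; on 'c' 11→0 → fail=8;  out {0}∪∅={0}

Run:
i=0 'a': node 0→11
i=1 'e': node 11→6 ·f
i=2 'c': node 6→8 ·f
i=3 'b': node 8→15  ** P5@[2:3]
i=4 'd': node 15→16 ·f  ** P6@[4:4]
i=5 'c': node 16→8 ·f
i=6 'a': node 8→9  ** P2@[5:6]
i=7 'c': node 9→8 ·f
i=8 'b': node 8→15  ** P5@[7:8]
i=9 'a': node 15→2 ·f
i=10 'd': node 2→12 ·f  ** P6@[10:10]
i=11 'c': node 12→13
i=12 'd': node 13→14  ** P4@[9:12],P6@[12:12]
i=13 'a': node 14→11 ·f
i=14 'e': node 11→6 ·f
i=15 'b': node 6→1 ·f
i=16 'c': node 1→8 ·f
i=17 'b': node 8→15  ** P5@[16:17]
i=18 'e': node 15→6 ·f
i=19 'a': node 6→11 ·f
i=20 'a': node 11→11 ·f
i=21 'b': node 11→1 ·f
i=22 'd': node 1→16 ·f  ** P6@[22:22]
i=23 'e': node 16→6 ·f
i=24 'd': node 6→7  ** P1@[23:24],P6@[24:24]
i=25 'd': node 7→16 ·f  ** P6@[25:25]
i=26 'b': node 16→1 ·f
i=27 'a': node 1→2
i=28 'a': node 2→3
i=29 'a': node 3→4
i=30 'c': node 4→5  ** P0@[26:30]
i=31 'b': node 5→15 ·f  ** P5@[30:31]
i=32 'c': node 15→8 ·f
i=33 'b': node 8→15  ** P5@[32:33]
i=34 'e': node 15→6 ·f
i=35 'a': node 6→11 ·f
i=36 'c': node 11→8 ·f
i=37 'c': node 8→8 ·f
i=38 'a': node 8→9  ** P2@[37:38]
i=39 'b': node 9→1 ·f
i=40 'a': node 1→2
i=41 'a': node 2→3
i=42 'a': node 3→4
i=43 'c': node 4→5  ** P0@[39:43]
i=44 'c': node 5→8 ·f
i=45 'd': node 8→16 ·f  ** P6@[45:45]
i=46 'd': node 16→16 ·f  ** P6@[46:46]
i=47 'a': node 16→11 ·f
i=48 'd': node 11→12  ** P6@[48:48]
i=49 'c': node 12→13
i=50 'b': node 13→15 ·f  ** P5@[49:50]
i=51 'c': node 15→8 ·f

All matches (sorted): [[3,5],[4,6],[6,2],[8,5],[10,6],[12,4],[12,6],[17,5],[22,6],[24,1],[24,6],[25,6],[30,0],[31,5],[33,5],[38,2],[43,0],[45,6],[46,6],[48,6],[50,5]]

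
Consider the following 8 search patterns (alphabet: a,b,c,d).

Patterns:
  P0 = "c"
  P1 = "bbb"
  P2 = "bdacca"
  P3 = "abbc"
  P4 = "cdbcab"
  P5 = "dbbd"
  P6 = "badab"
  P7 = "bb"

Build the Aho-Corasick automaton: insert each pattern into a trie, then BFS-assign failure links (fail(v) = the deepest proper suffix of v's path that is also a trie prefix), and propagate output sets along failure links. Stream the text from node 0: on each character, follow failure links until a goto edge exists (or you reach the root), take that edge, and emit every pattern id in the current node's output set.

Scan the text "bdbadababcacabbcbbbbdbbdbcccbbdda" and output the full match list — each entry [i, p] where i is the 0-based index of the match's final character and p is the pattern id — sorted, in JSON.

Construct AC machine:
Trie nodes:
  n0 'ε': a→10 b→2 c→1 d→19
  n1 'c': d→14  ←P0
  n2 'b': a→23 b→3 d→5
  n3 'bb': b→4  ←P7
  n4 'bbb': ·  ←P1
  n5 'bd': a→6
  n6 'bda': c→7
  n7 'bdac': c→8
  n8 'bdacc': a→9
  n9 'bdacca': ·  ←P2
  n10 'a': b→11
  n11 'ab': b→12
  n12 'abb': c→13
  n13 'abbc': ·  ←P3
  n14 'cd': b→15
  n15 'cdb': c→16
  n16 'cdbc': a→17
  n17 'cdbca': b→18
  n18 'cdbcab': ·  ←P4
  n19 'd': b→20
  n20 'db': b→21
  n21 'dbb': d→22
  n22 'dbbd': ·  ←P5
  n23 'ba': d→24
  n24 'bad': a→25
  n25 'bada': b→26
  n26 'badab': ·  ←P6

Failure links (BFS by depth):
  fail(1) 'c': from fail(0)=0 chase 'c': 0 ⇒ 0;  out={0}∪out(0)={0}
  fail(2) 'b': from fail(0)=0 chase 'b': 0 ⇒ 0;  out=∅∪out(0)=∅
  fail(10) 'a': from fail(0)=0 chase 'a': 0 ⇒ 0;  out=∅∪out(0)=∅
  fail(19) 'd': from fail(0)=0 chase 'd': 0 ⇒ 0;  out=∅∪out(0)=∅
  fail(3) 'bb': from fail(2)=0 chase 'b': 0 ⇒ 2;  out={7}∪out(2)={7}
  fail(5) 'bd': from fail(2)=0 chase 'd': 0 ⇒ 19;  out=∅∪out(19)=∅
  fail(11) 'ab': from fail(10)=0 chase 'b': 0 ⇒ 2;  out=∅∪out(2)=∅
  fail(14) 'cd': from fail(1)=0 chase 'd': 0 ⇒ 19;  out=∅∪out(19)=∅
  fail(20) 'db': from fail(19)=0 chase 'b': 0 ⇒ 2;  out=∅∪out(2)=∅
  fail(23) 'ba': from fail(2)=0 chase 'a': 0 ⇒ 10;  out=∅∪out(10)=∅
  fail(4) 'bbb': from fail(3)=2 chase 'b': 2 ⇒ 3;  out={1}∪out(3)={1,7}
  fail(6) 'bda': from fail(5)=19 chase 'a': 19→0 ⇒ 10;  out=∅∪out(10)=∅
  fail(12) 'abb': from fail(11)=2 chase 'b': 2 ⇒ 3;  out=∅∪out(3)={7}
  fail(15) 'cdb': from fail(14)=19 chase 'b': 19 ⇒ 20;  out=∅∪out(20)=∅
  fail(21) 'dbb': from fail(20)=2 chase 'b': 2 ⇒ 3;  out=∅∪out(3)={7}
  fail(24) 'bad': from fail(23)=10 chase 'd': 10→0 ⇒ 19;  out=∅∪out(19)=∅
  fail(7) 'bdac': from fail(6)=10 chase 'c': 10→0 ⇒ 1;  out=∅∪out(1)={0}
  fail(13) 'abbc': from fail(12)=3 chase 'c': 3→2→0 ⇒ 1;  out={3}∪out(1)={0,3}
  fail(16) 'cdbc': from fail(15)=20 chase 'c': 20→2→0 ⇒ 1;  out=∅∪out(1)={0}
  fail(22) 'dbbd': from fail(21)=3 chase 'd': 3→2 ⇒ 5;  out={5}∪out(5)={5}
  fail(25) 'bada': from fail(24)=19 chase 'a': 19→0 ⇒ 10;  out=∅∪out(10)=∅
  fail(8) 'bdacc': from fail(7)=1 chase 'c': 1→0 ⇒ 1;  out=∅∪out(1)={0}
  fail(17) 'cdbca': from fail(16)=1 chase 'a': 1→0 ⇒ 10;  out=∅∪out(10)=∅
  fail(26) 'badab': from fail(25)=10 chase 'b': 10 ⇒ 11;  out={6}∪out(11)={6}
  fail(9) 'bdacca': from fail(8)=1 chase 'a': 1→0 ⇒ 10;  out={2}∪out(10)={2}
  fail(18) 'cdbcab': from fail(17)=10 chase 'b': 10 ⇒ 11;  out={4}∪out(11)={4}

Text stream:
[0] read 'b'  n0⇒n2
[1] read 'd'  n2⇒n5
[2] read 'b'  n5⇒n20 ·f
[3] read 'a'  n20⇒n23 ·f
[4] read 'd'  n23⇒n24
[5] read 'a'  n24⇒n25
[6] read 'b'  n25⇒n26  emit P6@[2:6]
[7] read 'a'  n26⇒n23 ·f
[8] read 'b'  n23⇒n11 ·f
[9] read 'c'  n11⇒n1 ·f  emit P0@[9:9]
[10] read 'a'  n1⇒n10 ·f
[11] read 'c'  n10⇒n1 ·f  emit P0@[11:11]
[12] read 'a'  n1⇒n10 ·f
[13] read 'b'  n10⇒n11
[14] read 'b'  n11⇒n12  emit P7@[13:14]
[15] read 'c'  n12⇒n13  emit P0@[15:15],P3@[12:15]
[16] read 'b'  n13⇒n2 ·f
[17] read 'b'  n2⇒n3  emit P7@[16:17]
[18] read 'b'  n3⇒n4  emit P1@[16:18],P7@[17:18]
[19] read 'b'  n4⇒n4 ·f  emit P1@[17:19],P7@[18:19]
[20] read 'd'  n4⇒n5 ·f
[21] read 'b'  n5⇒n20 ·f
[22] read 'b'  n20⇒n21  emit P7@[21:22]
[23] read 'd'  n21⇒n22  emit P5@[20:23]
[24] read 'b'  n22⇒n20 ·f
[25] read 'c'  n20⇒n1 ·f  emit P0@[25:25]
[26] read 'c'  n1⇒n1 ·f  emit P0@[26:26]
[27] read 'c'  n1⇒n1 ·f  emit P0@[27:27]
[28] read 'b'  n1⇒n2 ·f
[29] read 'b'  n2⇒n3  emit P7@[28:29]
[30] read 'd'  n3⇒n5 ·f
[31] read 'd'  n5⇒n19 ·f
[32] read 'a'  n19⇒n10 ·f

All matches (sorted): [[6,6],[9,0],[11,0],[14,7],[15,0],[15,3],[17,7],[18,1],[18,7],[19,1],[19,7],[22,7],[23,5],[25,0],[26,0],[27,0],[29,7]]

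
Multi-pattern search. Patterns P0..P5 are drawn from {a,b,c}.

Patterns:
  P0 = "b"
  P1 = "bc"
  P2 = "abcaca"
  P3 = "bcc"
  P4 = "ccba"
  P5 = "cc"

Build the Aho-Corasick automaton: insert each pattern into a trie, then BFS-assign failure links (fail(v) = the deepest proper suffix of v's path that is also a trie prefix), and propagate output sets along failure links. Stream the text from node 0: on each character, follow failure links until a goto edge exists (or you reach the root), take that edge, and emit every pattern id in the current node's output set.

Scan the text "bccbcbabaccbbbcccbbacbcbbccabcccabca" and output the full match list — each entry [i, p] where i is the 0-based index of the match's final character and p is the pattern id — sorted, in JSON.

Build automaton:
Trie nodes:
  n0 'ε': a→3 b→1 c→10
  n1 'b': c→2  ←P0
  n2 'bc': c→9  ←P1
  n3 'a': b→4
  n4 'ab': c→5
  n5 'abc': a→6
  n6 'abca': c→7
  n7 'abcac': a→8
  n8 'abcaca': ·  ←P2
  n9 'bcc': ·  ←P3
  n10 'c': c→11
  n11 'cc': b→12  ←P5
  n12 'ccb': a→13
  n13 'ccba': ·  ←P4

Failure links (BFS by depth):
  n1('b'): parent n0 fail=0; on 'b' 0 → fail=0;  out {0}∪∅={0}
  n3('a'): parent n0 fail=0; on 'a' 0 → fail=0;  out ∅∪∅=∅
  n10('c'): parent n0 fail=0; on 'c' 0 → fail=0;  out ∅∪∅=∅
  n2('bc'): parent n1 fail=0; on 'c' 0 → fail=10;  out {1}∪∅={1}
  n4('ab'): parent n3 fail=0; on 'b' 0 → fail=1;  out ∅∪{0}={0}
  n11('cc'): parent n10 fail=0; on 'c' 0 → fail=10;  out {5}∪∅={5}
  n5('abc'): parent n4 fail=1; on 'c' 1 → fail=2;  out ∅∪{1}={1}
  n9('bcc'): parent n2 fail=10; on 'c' 10 → fail=11;  out {3}∪{5}={3,5}
  n12('ccb'): parent n11 fail=10; on 'b' 10→0 → fail=1;  out ∅∪{0}={0}
  n6('abca'): parent n5 fail=2; on 'a' 2→10→0 → fail=3;  out ∅∪∅=∅
  n13('ccba'): parent n12 fail=1; on 'a' 1→0 → fail=3;  out {4}∪∅={4}
  n7('abcac'): parent n6 fail=3; on 'c' 3→0 → fail=10;  out ∅∪∅=∅
  n8('abcaca'): parent n7 fail=10; on 'a' 10→0 → fail=3;  out {2}∪∅={2}

Run:
[0] read 'b'  n0⇒n1  ** P0@[0:0]
[1] read 'c'  n1⇒n2  ** P1@[0:1]
[2] read 'c'  n2⇒n9  ** P3@[0:2],P5@[1:2]
[3] read 'b'  n9⇒n12 ·f  ** P0@[3:3]
[4] read 'c'  n12⇒n2 ·f  ** P1@[3:4]
[5] read 'b'  n2⇒n1 ·f  ** P0@[5:5]
[6] read 'a'  n1⇒n3 ·f
[7] read 'b'  n3⇒n4  ** P0@[7:7]
[8] read 'a'  n4⇒n3 ·f
[9] read 'c'  n3⇒n10 ·f
[10] read 'c'  n10⇒n11  ** P5@[9:10]
[11] read 'b'  n11⇒n12  ** P0@[11:11]
[12] read 'b'  n12⇒n1 ·f  ** P0@[12:12]
[13] read 'b'  n1⇒n1 ·f  ** P0@[13:13]
[14] read 'c'  n1⇒n2  ** P1@[13:14]
[15] read 'c'  n2⇒n9  ** P3@[13:15],P5@[14:15]
[16] read 'c'  n9⇒n11 ·f  ** P5@[15:16]
[17] read 'b'  n11⇒n12  ** P0@[17:17]
[18] read 'b'  n12⇒n1 ·f  ** P0@[18:18]
[19] read 'a'  n1⇒n3 ·f
[20] read 'c'  n3⇒n10 ·f
[21] read 'b'  n10⇒n1 ·f  ** P0@[21:21]
[22] read 'c'  n1⇒n2  ** P1@[21:22]
[23] read 'b'  n2⇒n1 ·f  ** P0@[23:23]
[24] read 'b'  n1⇒n1 ·f  ** P0@[24:24]
[25] read 'c'  n1⇒n2  ** P1@[24:25]
[26] read 'c'  n2⇒n9  ** P3@[24:26],P5@[25:26]
[27] read 'a'  n9⇒n3 ·f
[28] read 'b'  n3⇒n4  ** P0@[28:28]
[29] read 'c'  n4⇒n5  ** P1@[28:29]
[30] read 'c'  n5⇒n9 ·f  ** P3@[28:30],P5@[29:30]
[31] read 'c'  n9⇒n11 ·f  ** P5@[30:31]
[32] read 'a'  n11⇒n3 ·f
[33] read 'b'  n3⇒n4  ** P0@[33:33]
[34] read 'c'  n4⇒n5  ** P1@[33:34]
[35] read 'a'  n5⇒n6

Result: [[0,0],[1,1],[2,3],[2,5],[3,0],[4,1],[5,0],[7,0],[10,5],[11,0],[12,0],[13,0],[14,1],[15,3],[15,5],[16,5],[17,0],[18,0],[21,0],[22,1],[23,0],[24,0],[25,1],[26,3],[26,5],[28,0],[29,1],[30,3],[30,5],[31,5],[33,0],[34,1]]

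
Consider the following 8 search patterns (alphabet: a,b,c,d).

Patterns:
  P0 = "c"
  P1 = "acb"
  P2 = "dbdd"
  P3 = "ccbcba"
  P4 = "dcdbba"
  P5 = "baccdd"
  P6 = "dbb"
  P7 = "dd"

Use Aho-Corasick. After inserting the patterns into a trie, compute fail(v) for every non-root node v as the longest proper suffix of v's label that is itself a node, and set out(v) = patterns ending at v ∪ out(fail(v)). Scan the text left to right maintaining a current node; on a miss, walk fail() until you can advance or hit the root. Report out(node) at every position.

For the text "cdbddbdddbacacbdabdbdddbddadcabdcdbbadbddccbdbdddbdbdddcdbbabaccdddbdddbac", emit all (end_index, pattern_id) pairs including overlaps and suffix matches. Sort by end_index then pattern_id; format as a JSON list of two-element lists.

Build:
Trie (insert patterns):
  0='ε' goto a→2 b→19 c→1 d→5
  1='c' goto c→9  [P0 ends]
  2='a' goto c→3
  3='ac' goto b→4
  4='acb' goto ·  [P1 ends]
  5='d' goto b→6 c→14 d→26
  6='db' goto b→25 d→7
  7='dbd' goto d→8
  8='dbdd' goto ·  [P2 ends]
  9='cc' goto b→10
  10='ccb' goto c→11
  11='ccbc' goto b→12
  12='ccbcb' goto a→13
  13='ccbcba' goto ·  [P3 ends]
  14='dc' goto d→15
  15='dcd' goto b→16
  16='dcdb' goto b→17
  17='dcdbb' goto a→18
  18='dcdbba' goto ·  [P4 ends]
  19='b' goto a→20
  20='ba' goto c→21
  21='bac' goto c→22
  22='bacc' goto d→23
  23='baccd' goto d→24
  24='baccdd' goto ·  [P5 ends]
  25='dbb' goto ·  [P6 ends]
  26='dd' goto ·  [P7 ends]

Failure links (BFS by depth):
  n1('c'): parent n0 fail=0; on 'c' 0 → fail=0;  out {0}∪∅={0}
  n2('a'): parent n0 fail=0; on 'a' 0 → fail=0;  out ∅∪∅=∅
  n5('d'): parent n0 fail=0; on 'd' 0 → fail=0;  out ∅∪∅=∅
  n19('b'): parent n0 fail=0; on 'b' 0 → fail=0;  out ∅∪∅=∅
  n3('ac'): parent n2 fail=0; on 'c' 0 → fail=1;  out ∅∪{0}={0}
  n6('db'): parent n5 fail=0; on 'b' 0 → fail=19;  out ∅∪∅=∅
  n9('cc'): parent n1 fail=0; on 'c' 0 → fail=1;  out ∅∪{0}={0}
  n14('dc'): parent n5 fail=0; on 'c' 0 → fail=1;  out ∅∪{0}={0}
  n20('ba'): parent n19 fail=0; on 'a' 0 → fail=2;  out ∅∪∅=∅
  n26('dd'): parent n5 fail=0; on 'd' 0 → fail=5;  out {7}∪∅={7}
  n4('acb'): parent n3 fail=1; on 'b' 1→0 → fail=19;  out {1}∪∅={1}
  n7('dbd'): parent n6 fail=19; on 'd' 19→0 → fail=5;  out ∅∪∅=∅
  n10('ccb'): parent n9 fail=1; on 'b' 1→0 → fail=19;  out ∅∪∅=∅
  n15('dcd'): parent n14 fail=1; on 'd' 1→0 → fail=5;  out ∅∪∅=∅
  n21('bac'): parent n20 fail=2; on 'c' 2 → fail=3;  out ∅∪{0}={0}
  n25('dbb'): parent n6 fail=19; on 'b' 19→0 → fail=19;  out {6}∪∅={6}
  n8('dbdd'): parent n7 fail=5; on 'd' 5 → fail=26;  out {2}∪{7}={2,7}
  n11('ccbc'): parent n10 fail=19; on 'c' 19→0 → fail=1;  out ∅∪{0}={0}
  n16('dcdb'): parent n15 fail=5; on 'b' 5 → fail=6;  out ∅∪∅=∅
  n22('bacc'): parent n21 fail=3; on 'c' 3→1 → fail=9;  out ∅∪{0}={0}
  n12('ccbcb'): parent n11 fail=1; on 'b' 1→0 → fail=19;  out ∅∪∅=∅
  n17('dcdbb'): parent n16 fail=6; on 'b' 6 → fail=25;  out ∅∪{6}={6}
  n23('baccd'): parent n22 fail=9; on 'd' 9→1→0 → fail=5;  out ∅∪∅=∅
  n13('ccbcba'): parent n12 fail=19; on 'a' 19 → fail=20;  out {3}∪∅={3}
  n18('dcdbba'): parent n17 fail=25; on 'a' 25→19 → fail=20;  out {4}∪∅={4}
  n24('baccdd'): parent n23 fail=5; on 'd' 5 → fail=26;  out {5}∪{7}={5,7}

Scan:
[0] read 'c'  n0⇒n1  → match P0@[0:0]
[1] read 'd'  n1⇒n5 (fail-walked)
[2] read 'b'  n5⇒n6
[3] read 'd'  n6⇒n7
[4] read 'd'  n7⇒n8  → match P2@[1:4],P7@[3:4]
[5] read 'b'  n8⇒n6 (fail-walked)
[6] read 'd'  n6⇒n7
[7] read 'd'  n7⇒n8  → match P2@[4:7],P7@[6:7]
[8] read 'd'  n8⇒n26 (fail-walked)  → match P7@[7:8]
[9] read 'b'  n26⇒n6 (fail-walked)
[10] read 'a'  n6⇒n20 (fail-walked)
[11] read 'c'  n20⇒n21  → match P0@[11:11]
[12] read 'a'  n21⇒n2 (fail-walked)
[13] read 'c'  n2⇒n3  → match P0@[13:13]
[14] read 'b'  n3⇒n4  → match P1@[12:14]
[15] read 'd'  n4⇒n5 (fail-walked)
[16] read 'a'  n5⇒n2 (fail-walked)
[17] read 'b'  n2⇒n19 (fail-walked)
[18] read 'd'  n19⇒n5 (fail-walked)
[19] read 'b'  n5⇒n6
[20] read 'd'  n6⇒n7
[21] read 'd'  n7⇒n8  → match P2@[18:21],P7@[20:21]
[22] read 'd'  n8⇒n26 (fail-walked)  → match P7@[21:22]
[23] read 'b'  n26⇒n6 (fail-walked)
[24] read 'd'  n6⇒n7
[25] read 'd'  n7⇒n8  → match P2@[22:25],P7@[24:25]
[26] read 'a'  n8⇒n2 (fail-walked)
[27] read 'd'  n2⇒n5 (fail-walked)
[28] read 'c'  n5⇒n14  → match P0@[28:28]
[29] read 'a'  n14⇒n2 (fail-walked)
[30] read 'b'  n2⇒n19 (fail-walked)
[31] read 'd'  n19⇒n5 (fail-walked)
[32] read 'c'  n5⇒n14  → match P0@[32:32]
[33] read 'd'  n14⇒n15
[34] read 'b'  n15⇒n16
[35] read 'b'  n16⇒n17  → match P6@[33:35]
[36] read 'a'  n17⇒n18  → match P4@[31:36]
[37] read 'd'  n18⇒n5 (fail-walked)
[38] read 'b'  n5⇒n6
[39] read 'd'  n6⇒n7
[40] read 'd'  n7⇒n8  → match P2@[37:40],P7@[39:40]
[41] read 'c'  n8⇒n14 (fail-walked)  → match P0@[41:41]
[42] read 'c'  n14⇒n9 (fail-walked)  → match P0@[42:42]
[43] read 'b'  n9⇒n10
[44] read 'd'  n10⇒n5 (fail-walked)
[45] read 'b'  n5⇒n6
[46] read 'd'  n6⇒n7
[47] read 'd'  n7⇒n8  → match P2@[44:47],P7@[46:47]
[48] read 'd'  n8⇒n26 (fail-walked)  → match P7@[47:48]
[49] read 'b'  n26⇒n6 (fail-walked)
[50] read 'd'  n6⇒n7
[51] read 'b'  n7⇒n6 (fail-walked)
[52] read 'd'  n6⇒n7
[53] read 'd'  n7⇒n8  → match P2@[50:53],P7@[52:53]
[54] read 'd'  n8⇒n26 (fail-walked)  → match P7@[53:54]
[55] read 'c'  n26⇒n14 (fail-walked)  → match P0@[55:55]
[56] read 'd'  n14⇒n15
[57] read 'b'  n15⇒n16
[58] read 'b'  n16⇒n17  → match P6@[56:58]
[59] read 'a'  n17⇒n18  → match P4@[54:59]
[60] read 'b'  n18⇒n19 (fail-walked)
[61] read 'a'  n19⇒n20
[62] read 'c'  n20⇒n21  → match P0@[62:62]
[63] read 'c'  n21⇒n22  → match P0@[63:63]
[64] read 'd'  n22⇒n23
[65] read 'd'  n23⇒n24  → match P5@[60:65],P7@[64:65]
[66] read 'd'  n24⇒n26 (fail-walked)  → match P7@[65:66]
[67] read 'b'  n26⇒n6 (fail-walked)
[68] read 'd'  n6⇒n7
[69] read 'd'  n7⇒n8  → match P2@[66:69],P7@[68:69]
[70] read 'd'  n8⇒n26 (fail-walked)  → match P7@[69:70]
[71] read 'b'  n26⇒n6 (fail-walked)
[72] read 'a'  n6⇒n20 (fail-walked)
[73] read 'c'  n20⇒n21  → match P0@[73:73]

Result: [[0,0],[4,2],[4,7],[7,2],[7,7],[8,7],[11,0],[13,0],[14,1],[21,2],[21,7],[22,7],[25,2],[25,7],[28,0],[32,0],[35,6],[36,4],[40,2],[40,7],[41,0],[42,0],[47,2],[47,7],[48,7],[53,2],[53,7],[54,7],[55,0],[58,6],[59,4],[62,0],[63,0],[65,5],[65,7],[66,7],[69,2],[69,7],[70,7],[73,0]]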